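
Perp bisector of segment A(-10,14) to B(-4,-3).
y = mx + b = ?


Midpoint = (-7, 5.5)
Slope of AB = dy/dx = -17/6 = -2.8333
Perp slope = -dx/dy = 6/17 = 0.3529
b = My - (perp slope)*Mx = 5.5 + (6*(-7))/(-17) = 5.5 + 2.4706 = 7.9706

y = 0.3529x + 7.9706


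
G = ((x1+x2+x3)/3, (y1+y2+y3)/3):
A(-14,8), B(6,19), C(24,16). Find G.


Gx = (-14+6+24)/3 = 16/3 = 5.3333
Gy = (8+19+16)/3 = 43/3 = 14.3333

G = (5.3333, 14.3333)


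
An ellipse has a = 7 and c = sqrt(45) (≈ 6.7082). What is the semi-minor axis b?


b^2 = 7^2 - (sqrt(45))^2 = 49 - 45 = 4
b = sqrt(4) = 2

b = 2


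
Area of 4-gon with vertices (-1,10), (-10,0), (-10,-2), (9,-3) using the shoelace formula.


sum(xi*y_{i+1}) = -1*0 - 10*(-2) - 10*(-3) + 9*10 = 140
sum(yi*x_{i+1}) = 10*(-10) + 0*(-10) - 2*9 - 3*(-1) = -115
Area = |140 + 115|/2 = 255/2 = 127.5000

127.5000 sq units


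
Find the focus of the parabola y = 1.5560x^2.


a = 1.5560
4a = 6.2240
focus = (0, 1/6.2240) = (0, 0.1607)

Focus = (0, 0.1607)


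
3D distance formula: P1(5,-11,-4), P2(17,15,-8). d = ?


dx=12, dy=26, dz=-4
d = sqrt(144+676+16) = sqrt(836) = 28.9137

28.9137


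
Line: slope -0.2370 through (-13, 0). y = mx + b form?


y - 0 = -0.2370(x + 13)
y = -0.2370x + 0 + 0.2370*(-13)
y = -0.2370x - 3.0810

y = -0.2370x - 3.0810


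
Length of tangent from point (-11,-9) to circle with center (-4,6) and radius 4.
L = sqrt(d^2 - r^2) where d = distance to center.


d = sqrt((-11+ 4)^2 + (-9-6)^2) = sqrt(49+225) = 16.5529
L = sqrt(274.0000 - 16) = sqrt(258.0000) = 16.0624

16.0624


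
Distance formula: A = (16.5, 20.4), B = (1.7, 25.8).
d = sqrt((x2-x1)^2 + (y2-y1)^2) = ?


dx = 1.7 - 16.5 = -14.8
dy = 25.8 - 20.4 = 5.4
d = sqrt(219.04 + 29.16) = sqrt(248.2) = 15.7544

15.7544


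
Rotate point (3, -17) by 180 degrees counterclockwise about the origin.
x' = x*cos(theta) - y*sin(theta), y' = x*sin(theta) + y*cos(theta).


cos(180) = -1, sin(180) = 0
x' = 3*(-1) + 17*0 = -3
y' = 3*0 - 17*(-1) = 17

(-3, 17)


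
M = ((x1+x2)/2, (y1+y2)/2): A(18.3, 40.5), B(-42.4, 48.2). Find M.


Mx = (18.3 - 42.4)/2 = -24.1/2 = -12.0500
My = (40.5 + 48.2)/2 = 88.7/2 = 44.3500

(-12.0500, 44.3500)


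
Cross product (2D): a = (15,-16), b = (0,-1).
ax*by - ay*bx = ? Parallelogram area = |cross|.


cross = 15*(-1) + 16*0 = -15 - 0 = -15
Parallelogram area = |-15| = 15

cross = -15, parallelogram area = 15


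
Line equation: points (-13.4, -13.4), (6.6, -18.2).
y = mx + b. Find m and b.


m = (-4.8)/(20.0) = -0.2400
b = y1 - m*x1 = -13.4 - (-4.8*(-13.4))/(20.0) = -13.4 - 3.2160 = -16.6160

y = -0.2400x - 16.6160


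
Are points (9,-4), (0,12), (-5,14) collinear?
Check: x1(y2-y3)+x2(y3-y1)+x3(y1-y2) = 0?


9*(12-14) + 0*(14+ 4) - 5*(-4-12)
= -18 + 0 + 80 = 62

No, not collinear (determinant = 62)


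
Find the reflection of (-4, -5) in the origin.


Reflection rule for origin: (-x, -y)
(-4, -5) -> (4, 5)

(4, 5)


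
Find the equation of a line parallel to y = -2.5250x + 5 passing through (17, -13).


Parallel lines have equal slopes.
m2 = -2.5250
b2 = -13 + 2.5250*17 = 29.9250

y = -2.5250x + 29.9250


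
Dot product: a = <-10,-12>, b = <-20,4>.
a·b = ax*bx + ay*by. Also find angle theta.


a·b = -10*(-20) - 12*4 = 200 - 48 = 152
|a| = sqrt(100+144) = 15.6205
|b| = sqrt(400+16) = 20.3961
cos(theta) = 152/(sqrt(244)*sqrt(416)) = 152/sqrt(101504) = 0.477092
theta = arccos(152/sqrt(101504)) = 61.5044 degrees

a·b = 152, theta = 61.5044 deg


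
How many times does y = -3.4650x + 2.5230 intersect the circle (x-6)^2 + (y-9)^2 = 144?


Substitute y = -3.4650x + 2.5230: (x-6)^2 + (-3.4650x+2.5230-9)^2 = 144
Expand to Ax^2 + Bx + C = 0, where b-k = -6.477
A = 1+m^2 = 13.006225
B = 2(m(b-k) - h) = 2(-3.4650*(-6.477) - 6) = 32.88561
C = h^2 + (b-k)^2 - r^2 = 36 + 41.951529 - 144 = -66.048471
disc = B^2-4AC = 1081.4633 + 3436.1651 = 4517.6284
disc > 0

2 intersection points


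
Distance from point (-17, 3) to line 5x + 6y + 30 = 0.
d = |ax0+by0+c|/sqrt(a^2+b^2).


|5*(-17) + 6*3 + 30| = |-37| = 37
sqrt(25 + 36) = sqrt(61) = 7.8102
d = 37/sqrt(61) = 4.7374

4.7374


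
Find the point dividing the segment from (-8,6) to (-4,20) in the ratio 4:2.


Px = (4*(-4) + 2*(-8))/6 = -32/6 = -5.3333
Py = (4*20 + 2*6)/6 = 92/6 = 15.3333

P = (-5.3333, 15.3333)


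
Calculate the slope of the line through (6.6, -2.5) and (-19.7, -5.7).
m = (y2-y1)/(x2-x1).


dy = -5.7 + 2.5 = -3.2
dx = -19.7 - 6.6 = -26.3
m = -3.2/(-26.3) = 0.1217

m = 0.1217


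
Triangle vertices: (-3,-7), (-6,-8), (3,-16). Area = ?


-3*(-8+ 16) = -24
-6*(-16+ 7) = 54
3*(-7+ 8) = 3
sum = 33
Area = |33|/2 = 16.5000

16.5000 sq units


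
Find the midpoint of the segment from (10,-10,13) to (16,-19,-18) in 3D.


Mx = (10+16)/2 = 13.0000
My = (-10- 19)/2 = -14.5000
Mz = (13- 18)/2 = -2.5000

M = (13.0000, -14.5000, -2.5000)


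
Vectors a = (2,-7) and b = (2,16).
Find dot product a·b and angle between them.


a·b = 2*2 - 7*16 = 4 - 112 = -108
|a| = sqrt(4+49) = 7.2801
|b| = sqrt(4+256) = 16.1245
cos(theta) = -108/(sqrt(53)*sqrt(260)) = -108/sqrt(13780) = -0.920024
theta = arccos(-108/sqrt(13780)) = 156.9296 degrees

a·b = -108, theta = 156.9296 deg


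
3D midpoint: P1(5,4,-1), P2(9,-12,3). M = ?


Mx = (5+9)/2 = 7.0000
My = (4- 12)/2 = -4.0000
Mz = (-1+3)/2 = 1.0000

M = (7.0000, -4.0000, 1.0000)


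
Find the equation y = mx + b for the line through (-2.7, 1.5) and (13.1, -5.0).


m = (-6.5)/(15.8) = -0.4114
b = y1 - m*x1 = 1.5 - (-6.5*(-2.7))/(15.8) = 1.5 - 1.1108 = 0.3892

y = -0.4114x + 0.3892


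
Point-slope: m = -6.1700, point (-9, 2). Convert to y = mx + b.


y - 2 = -6.1700(x + 9)
y = -6.1700x + 2 + 6.1700*(-9)
y = -6.1700x - 53.5300

y = -6.1700x - 53.5300


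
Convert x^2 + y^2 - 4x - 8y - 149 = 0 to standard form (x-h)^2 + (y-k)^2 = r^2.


h = -D/2 = 4/2 = 2
k = -E/2 = 8/2 = 4
r^2 = h^2 + k^2 - F = 4 + 16 + 149 = 169
r = 13

Center (2, 4), radius = 13


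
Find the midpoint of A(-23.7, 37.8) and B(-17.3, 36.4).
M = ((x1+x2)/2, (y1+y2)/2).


Mx = (-23.7 - 17.3)/2 = -41.0/2 = -20.5000
My = (37.8 + 36.4)/2 = 74.2/2 = 37.1000

(-20.5000, 37.1000)


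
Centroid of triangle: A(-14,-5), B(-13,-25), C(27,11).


Gx = (-14- 13+27)/3 = 0/3 = 0
Gy = (-5- 25+11)/3 = -19/3 = -6.3333

G = (0, -6.3333)


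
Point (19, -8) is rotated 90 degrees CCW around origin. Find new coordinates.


cos(90) = 0, sin(90) = 1
x' = 19*0 + 8*1 = 8
y' = 19*1 - 8*0 = 19

(8, 19)


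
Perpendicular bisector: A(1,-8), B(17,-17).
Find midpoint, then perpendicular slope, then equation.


Midpoint = (9, -12.5)
Slope of AB = dy/dx = -9/16 = -0.5625
Perp slope = -dx/dy = 16/9 = 1.7778
b = My - (perp slope)*Mx = -12.5 + (16*9)/(-9) = -12.5 - 16.0000 = -28.5000

y = 1.7778x - 28.5000


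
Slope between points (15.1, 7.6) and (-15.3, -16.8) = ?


dy = -16.8 - 7.6 = -24.4
dx = -15.3 - 15.1 = -30.4
m = -24.4/(-30.4) = 0.8026

m = 0.8026


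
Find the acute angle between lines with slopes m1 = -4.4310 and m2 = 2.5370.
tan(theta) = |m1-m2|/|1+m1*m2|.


m1-m2 = -6.968
1+m1*m2 = -10.241447
tan(theta) = |-6.968/(-10.241447)| = 0.680373
theta = arctan(|-6.968/(-10.241447)|) = 34.2303 degrees (acute angle)

34.2303 degrees


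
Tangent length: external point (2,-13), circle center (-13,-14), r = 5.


d = sqrt((2+ 13)^2 + (-13+ 14)^2) = sqrt(225+1) = 15.0333
L = sqrt(226.0000 - 25) = sqrt(201.0000) = 14.1774

14.1774


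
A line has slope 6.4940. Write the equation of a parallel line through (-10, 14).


Parallel lines have equal slopes.
m2 = 6.4940
b2 = 14 - 6.4940*(-10) = 78.9400

y = 6.4940x + 78.9400


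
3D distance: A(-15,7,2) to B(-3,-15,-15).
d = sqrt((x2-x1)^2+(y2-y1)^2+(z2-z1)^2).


dx=12, dy=-22, dz=-17
d = sqrt(144+484+289) = sqrt(917) = 30.2820

30.2820


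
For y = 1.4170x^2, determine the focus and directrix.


a = 1.4170
1/(4a) = 0.1764
Focus = (0, 0.1764)
Directrix: y = -0.1764

Focus = (0, 0.1764), Directrix: y = -0.1764


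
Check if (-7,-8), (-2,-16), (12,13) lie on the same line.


-7*(-16-13) - 2*(13+ 8) + 12*(-8+ 16)
= 203 - 42 + 96 = 257

No, not collinear (determinant = 257)


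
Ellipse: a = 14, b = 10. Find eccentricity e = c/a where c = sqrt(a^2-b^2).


c = sqrt(196-100) = sqrt(96) = 9.7980
e = c/a = sqrt(96)/14 = 0.6999

e = 0.6999


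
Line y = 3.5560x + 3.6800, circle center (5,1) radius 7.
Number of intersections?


Substitute y = 3.5560x + 3.6800: (x-5)^2 + (3.5560x+3.6800-1)^2 = 49
Expand to Ax^2 + Bx + C = 0, where b-k = 2.68
A = 1+m^2 = 13.645136
B = 2(m(b-k) - h) = 2(3.5560*2.68 - 5) = 9.06016
C = h^2 + (b-k)^2 - r^2 = 25 + 7.1824 - 49 = -16.8176
disc = B^2-4AC = 82.0865 + 917.9138 = 1000.0003
disc > 0

2 intersection points


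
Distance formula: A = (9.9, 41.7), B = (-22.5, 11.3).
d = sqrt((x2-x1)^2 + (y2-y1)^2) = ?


dx = -22.5 - 9.9 = -32.4
dy = 11.3 - 41.7 = -30.4
d = sqrt(1049.76 + 924.16) = sqrt(1973.92) = 44.4288

44.4288


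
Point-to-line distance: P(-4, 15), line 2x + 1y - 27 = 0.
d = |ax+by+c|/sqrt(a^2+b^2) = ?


|2*(-4) + 1*15 - 27| = |-20| = 20
sqrt(4 + 1) = sqrt(5) = 2.2361
d = 20/sqrt(5) = 8.9443

8.9443


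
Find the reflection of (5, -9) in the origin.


Reflection rule for origin: (-x, -y)
(5, -9) -> (-5, 9)

(-5, 9)


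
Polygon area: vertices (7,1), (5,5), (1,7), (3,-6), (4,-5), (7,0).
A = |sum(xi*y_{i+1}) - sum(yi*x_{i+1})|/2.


sum(xi*y_{i+1}) = 7*5 + 5*7 + 1*(-6) + 3*(-5) + 4*0 + 7*1 = 56
sum(yi*x_{i+1}) = 1*5 + 5*1 + 7*3 - 6*4 - 5*7 + 0*7 = -28
Area = |56 + 28|/2 = 84/2 = 42.0000

42.0000 sq units


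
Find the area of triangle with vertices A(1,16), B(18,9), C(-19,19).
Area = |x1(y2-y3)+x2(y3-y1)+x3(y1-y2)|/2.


1*(9-19) = -10
18*(19-16) = 54
-19*(16-9) = -133
sum = -89
Area = |-89|/2 = 44.5000

44.5000 sq units


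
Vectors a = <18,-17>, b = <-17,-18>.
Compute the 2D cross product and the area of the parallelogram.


cross = 18*(-18) + 17*(-17) = -324 - 289 = -613
Parallelogram area = |-613| = 613

cross = -613, parallelogram area = 613


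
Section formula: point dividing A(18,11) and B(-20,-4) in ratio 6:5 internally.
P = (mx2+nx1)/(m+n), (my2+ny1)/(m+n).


Px = (6*(-20) + 5*18)/11 = -30/11 = -2.7273
Py = (6*(-4) + 5*11)/11 = 31/11 = 2.8182

P = (-2.7273, 2.8182)


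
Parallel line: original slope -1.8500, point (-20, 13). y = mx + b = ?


Parallel lines have equal slopes.
m2 = -1.8500
b2 = 13 + 1.8500*(-20) = -24.0000

y = -1.8500x - 24.0000


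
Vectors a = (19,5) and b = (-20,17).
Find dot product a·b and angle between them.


a·b = 19*(-20) + 5*17 = -380 + 85 = -295
|a| = sqrt(361+25) = 19.6469
|b| = sqrt(400+289) = 26.2488
cos(theta) = -295/(sqrt(386)*sqrt(689)) = -295/sqrt(265954) = -0.572030
theta = arccos(-295/sqrt(265954)) = 124.8919 degrees

a·b = -295, theta = 124.8919 deg


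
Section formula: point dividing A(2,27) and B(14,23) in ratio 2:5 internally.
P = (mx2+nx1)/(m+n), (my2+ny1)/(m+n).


Px = (2*14 + 5*2)/7 = 38/7 = 5.4286
Py = (2*23 + 5*27)/7 = 181/7 = 25.8571

P = (5.4286, 25.8571)


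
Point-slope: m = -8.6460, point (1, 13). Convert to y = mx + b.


y - 13 = -8.6460(x - 1)
y = -8.6460x + 13 + 8.6460*1
y = -8.6460x + 21.6460

y = -8.6460x + 21.6460


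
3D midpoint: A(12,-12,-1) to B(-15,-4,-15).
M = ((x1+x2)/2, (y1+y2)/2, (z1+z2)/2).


Mx = (12- 15)/2 = -1.5000
My = (-12- 4)/2 = -8.0000
Mz = (-1- 15)/2 = -8.0000

M = (-1.5000, -8.0000, -8.0000)


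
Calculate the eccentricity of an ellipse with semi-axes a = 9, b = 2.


c = sqrt(81-4) = sqrt(77) = 8.7750
e = c/a = sqrt(77)/9 = 0.9750

e = 0.9750


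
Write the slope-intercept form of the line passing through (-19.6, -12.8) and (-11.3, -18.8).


m = (-6.0)/(8.3) = -0.7229
b = y1 - m*x1 = -12.8 - (-6.0*(-19.6))/(8.3) = -12.8 - 14.1687 = -26.9687

y = -0.7229x - 26.9687


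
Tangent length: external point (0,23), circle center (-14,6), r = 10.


d = sqrt((0+ 14)^2 + (23-6)^2) = sqrt(196+289) = 22.0227
L = sqrt(485.0000 - 100) = sqrt(385.0000) = 19.6214

19.6214


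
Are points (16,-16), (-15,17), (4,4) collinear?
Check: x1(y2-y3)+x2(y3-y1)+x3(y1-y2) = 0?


16*(17-4) - 15*(4+ 16) + 4*(-16-17)
= 208 - 300 - 132 = -224

No, not collinear (determinant = -224)


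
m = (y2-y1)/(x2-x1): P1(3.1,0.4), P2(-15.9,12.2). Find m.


dy = 12.2 - 0.4 = 11.8
dx = -15.9 - 3.1 = -19.0
m = 11.8/(-19.0) = -0.6211

m = -0.6211


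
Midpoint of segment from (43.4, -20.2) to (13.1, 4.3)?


Mx = (43.4 + 13.1)/2 = 56.5/2 = 28.2500
My = (-20.2 + 4.3)/2 = -15.9/2 = -7.9500

(28.2500, -7.9500)


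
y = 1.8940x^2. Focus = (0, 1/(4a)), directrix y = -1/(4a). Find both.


a = 1.8940
1/(4a) = 0.1320
Focus = (0, 0.1320)
Directrix: y = -0.1320

Focus = (0, 0.1320), Directrix: y = -0.1320


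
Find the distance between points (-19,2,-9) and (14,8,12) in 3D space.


dx=33, dy=6, dz=21
d = sqrt(1089+36+441) = sqrt(1566) = 39.5727

39.5727


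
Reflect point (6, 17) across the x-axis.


Reflection rule for x-axis: (x, -y)
(6, 17) -> (6, -17)

(6, -17)


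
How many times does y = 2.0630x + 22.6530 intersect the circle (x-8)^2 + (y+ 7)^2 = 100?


Substitute y = 2.0630x + 22.6530: (x-8)^2 + (2.0630x+22.6530+ 7)^2 = 100
Expand to Ax^2 + Bx + C = 0, where b-k = 29.653
A = 1+m^2 = 5.255969
B = 2(m(b-k) - h) = 2(2.0630*29.653 - 8) = 106.348278
C = h^2 + (b-k)^2 - r^2 = 64 + 879.300409 - 100 = 843.300409
disc = B^2-4AC = 11309.9562 - 17729.4432 = -6419.4870
disc < 0

0 intersection points


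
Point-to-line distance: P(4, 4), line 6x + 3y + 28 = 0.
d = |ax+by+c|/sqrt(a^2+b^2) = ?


|6*4 + 3*4 + 28| = |64| = 64
sqrt(36 + 9) = sqrt(45) = 6.7082
d = 64/sqrt(45) = 9.5406

9.5406


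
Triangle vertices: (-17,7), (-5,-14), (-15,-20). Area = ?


-17*(-14+ 20) = -102
-5*(-20-7) = 135
-15*(7+ 14) = -315
sum = -282
Area = |-282|/2 = 141.0000

141.0000 sq units


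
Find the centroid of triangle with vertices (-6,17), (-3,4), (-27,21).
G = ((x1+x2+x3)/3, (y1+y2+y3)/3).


Gx = (-6- 3- 27)/3 = -36/3 = -12.0000
Gy = (17+4+21)/3 = 42/3 = 14.0000

G = (-12.0000, 14.0000)


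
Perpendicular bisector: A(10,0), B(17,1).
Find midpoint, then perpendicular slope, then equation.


Midpoint = (13.5, 0.5)
Slope of AB = dy/dx = 1/7 = 0.1429
Perp slope = -dx/dy = -7/1 = -7.0000
b = My - (perp slope)*Mx = 0.5 + (7*13.5)/1 = 0.5 + 94.5000 = 95.0000

y = -7.0000x + 95.0000


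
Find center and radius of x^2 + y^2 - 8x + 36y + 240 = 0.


h = -D/2 = 8/2 = 4
k = -E/2 = -36/2 = -18
r^2 = h^2 + k^2 - F = 16 + 324 - 240 = 100
r = 10

Center (4, -18), radius = 10


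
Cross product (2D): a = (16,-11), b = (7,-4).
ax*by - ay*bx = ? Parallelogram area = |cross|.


cross = 16*(-4) + 11*7 = -64 + 77 = 13
Parallelogram area = |13| = 13

cross = 13, parallelogram area = 13


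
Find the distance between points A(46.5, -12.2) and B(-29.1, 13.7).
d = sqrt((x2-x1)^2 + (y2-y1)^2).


dx = -29.1 - 46.5 = -75.6
dy = 13.7 + 12.2 = 25.9
d = sqrt(5715.36 + 670.81) = sqrt(6386.17) = 79.9135

79.9135


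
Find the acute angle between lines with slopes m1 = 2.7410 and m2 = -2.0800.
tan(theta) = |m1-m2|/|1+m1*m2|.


m1-m2 = 4.821
1+m1*m2 = -4.70128
tan(theta) = |4.821/(-4.70128)| = 1.025465
theta = arctan(|4.821/(-4.70128)|) = 45.7203 degrees (acute angle)

45.7203 degrees


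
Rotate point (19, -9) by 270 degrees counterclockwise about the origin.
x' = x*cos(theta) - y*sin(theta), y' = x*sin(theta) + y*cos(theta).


cos(270) = 0, sin(270) = -1
x' = 19*0 + 9*(-1) = -9
y' = 19*(-1) - 9*0 = -19

(-9, -19)


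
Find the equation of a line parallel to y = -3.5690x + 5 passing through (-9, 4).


Parallel lines have equal slopes.
m2 = -3.5690
b2 = 4 + 3.5690*(-9) = -28.1210

y = -3.5690x - 28.1210


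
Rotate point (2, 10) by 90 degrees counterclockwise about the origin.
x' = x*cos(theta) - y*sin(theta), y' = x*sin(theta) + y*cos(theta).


cos(90) = 0, sin(90) = 1
x' = 2*0 - 10*1 = -10
y' = 2*1 + 10*0 = 2

(-10, 2)


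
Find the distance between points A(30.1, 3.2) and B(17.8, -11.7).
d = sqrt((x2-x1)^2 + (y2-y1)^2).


dx = 17.8 - 30.1 = -12.3
dy = -11.7 - 3.2 = -14.9
d = sqrt(151.29 + 222.01) = sqrt(373.3) = 19.3210

19.3210


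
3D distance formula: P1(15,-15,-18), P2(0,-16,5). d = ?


dx=-15, dy=-1, dz=23
d = sqrt(225+1+529) = sqrt(755) = 27.4773

27.4773


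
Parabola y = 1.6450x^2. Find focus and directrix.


a = 1.6450
1/(4a) = 0.1520
Focus = (0, 0.1520)
Directrix: y = -0.1520

Focus = (0, 0.1520), Directrix: y = -0.1520


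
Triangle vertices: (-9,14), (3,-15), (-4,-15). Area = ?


-9*(-15+ 15) = 0
3*(-15-14) = -87
-4*(14+ 15) = -116
sum = -203
Area = |-203|/2 = 101.5000

101.5000 sq units


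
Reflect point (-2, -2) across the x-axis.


Reflection rule for x-axis: (x, -y)
(-2, -2) -> (-2, 2)

(-2, 2)


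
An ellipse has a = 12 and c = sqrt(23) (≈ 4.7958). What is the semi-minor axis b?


b^2 = 12^2 - (sqrt(23))^2 = 144 - 23 = 121
b = sqrt(121) = 11

b = 11


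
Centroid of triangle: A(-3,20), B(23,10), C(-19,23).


Gx = (-3+23- 19)/3 = 1/3 = 0.3333
Gy = (20+10+23)/3 = 53/3 = 17.6667

G = (0.3333, 17.6667)


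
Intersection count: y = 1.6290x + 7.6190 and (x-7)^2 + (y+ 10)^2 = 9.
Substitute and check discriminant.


Substitute y = 1.6290x + 7.6190: (x-7)^2 + (1.6290x+7.6190+ 10)^2 = 9
Expand to Ax^2 + Bx + C = 0, where b-k = 17.619
A = 1+m^2 = 3.653641
B = 2(m(b-k) - h) = 2(1.6290*17.619 - 7) = 43.402702
C = h^2 + (b-k)^2 - r^2 = 49 + 310.429161 - 9 = 350.429161
disc = B^2-4AC = 1883.7945 - 5121.3694 = -3237.5749
disc < 0

0 intersection points


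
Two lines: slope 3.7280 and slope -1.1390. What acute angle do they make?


m1-m2 = 4.867
1+m1*m2 = -3.246192
tan(theta) = |4.867/(-3.246192)| = 1.499295
theta = arctan(|4.867/(-3.246192)|) = 56.2975 degrees (acute angle)

56.2975 degrees


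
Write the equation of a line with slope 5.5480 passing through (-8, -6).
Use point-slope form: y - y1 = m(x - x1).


y + 6 = 5.5480(x + 8)
y = 5.5480x - 6 - 5.5480*(-8)
y = 5.5480x + 38.3840

y = 5.5480x + 38.3840


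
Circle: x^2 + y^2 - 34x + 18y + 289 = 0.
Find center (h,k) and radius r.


h = -D/2 = 34/2 = 17
k = -E/2 = -18/2 = -9
r^2 = h^2 + k^2 - F = 289 + 81 - 289 = 81
r = 9

Center (17, -9), radius = 9


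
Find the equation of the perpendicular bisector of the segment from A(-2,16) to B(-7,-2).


Midpoint = (-4.5, 7)
Slope of AB = dy/dx = -18/(-5) = 3.6000
Perp slope = -dx/dy = -5/18 = -0.2778
b = My - (perp slope)*Mx = 7 + (-5*(-4.5))/(-18) = 7 - 1.2500 = 5.7500

y = -0.2778x + 5.7500


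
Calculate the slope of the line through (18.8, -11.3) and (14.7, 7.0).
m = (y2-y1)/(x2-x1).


dy = 7.0 + 11.3 = 18.3
dx = 14.7 - 18.8 = -4.1
m = 18.3/(-4.1) = -4.4634

m = -4.4634


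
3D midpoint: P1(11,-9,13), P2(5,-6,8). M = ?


Mx = (11+5)/2 = 8.0000
My = (-9- 6)/2 = -7.5000
Mz = (13+8)/2 = 10.5000

M = (8.0000, -7.5000, 10.5000)


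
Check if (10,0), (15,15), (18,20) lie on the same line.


10*(15-20) + 15*(20-0) + 18*(0-15)
= -50 + 300 - 270 = -20

No, not collinear (determinant = -20)


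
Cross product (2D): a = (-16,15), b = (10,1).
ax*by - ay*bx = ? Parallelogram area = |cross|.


cross = -16*1 - 15*10 = -16 - 150 = -166
Parallelogram area = |-166| = 166

cross = -166, parallelogram area = 166


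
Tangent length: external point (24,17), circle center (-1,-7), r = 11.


d = sqrt((24+ 1)^2 + (17+ 7)^2) = sqrt(625+576) = 34.6554
L = sqrt(1201.0000 - 121) = sqrt(1080.0000) = 32.8634

32.8634


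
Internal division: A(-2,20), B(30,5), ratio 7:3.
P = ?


Px = (7*30 + 3*(-2))/10 = 204/10 = 20.4000
Py = (7*5 + 3*20)/10 = 95/10 = 9.5000

P = (20.4000, 9.5000)


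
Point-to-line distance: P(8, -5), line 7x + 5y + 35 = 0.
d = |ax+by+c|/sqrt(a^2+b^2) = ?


|7*8 + 5*(-5) + 35| = |66| = 66
sqrt(49 + 25) = sqrt(74) = 8.6023
d = 66/sqrt(74) = 7.6723

7.6723


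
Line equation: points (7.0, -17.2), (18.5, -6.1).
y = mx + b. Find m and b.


m = (11.1)/(11.5) = 0.9652
b = y1 - m*x1 = -17.2 - (11.1*7.0)/(11.5) = -17.2 - 6.7565 = -23.9565

y = 0.9652x - 23.9565


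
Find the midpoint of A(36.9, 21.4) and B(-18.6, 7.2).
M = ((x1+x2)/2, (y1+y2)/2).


Mx = (36.9 - 18.6)/2 = 18.3/2 = 9.1500
My = (21.4 + 7.2)/2 = 28.6/2 = 14.3000

(9.1500, 14.3000)


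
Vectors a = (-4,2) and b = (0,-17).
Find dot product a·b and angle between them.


a·b = -4*0 + 2*(-17) = 0 - 34 = -34
|a| = sqrt(16+4) = 4.4721
|b| = sqrt(0+289) = 17.0000
cos(theta) = -34/(sqrt(20)*sqrt(289)) = -34/sqrt(5780) = -0.447214
theta = arccos(-34/sqrt(5780)) = 116.5651 degrees

a·b = -34, theta = 116.5651 deg


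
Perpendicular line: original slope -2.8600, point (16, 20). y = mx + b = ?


Perpendicular slope = -1/m1 = -1/(-2.8600) = 0.3497
b2 = y0 - m2*x0 = 20 + 16/(-2.8600) = 20 - 5.5944 = 14.4056

y = 0.3497x + 14.4056


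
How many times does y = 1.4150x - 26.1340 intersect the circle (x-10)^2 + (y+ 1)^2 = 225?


Substitute y = 1.4150x - 26.1340: (x-10)^2 + (1.4150x- 26.1340+ 1)^2 = 225
Expand to Ax^2 + Bx + C = 0, where b-k = -25.134
A = 1+m^2 = 3.002225
B = 2(m(b-k) - h) = 2(1.4150*(-25.134) - 10) = -91.12922
C = h^2 + (b-k)^2 - r^2 = 100 + 631.717956 - 225 = 506.717956
disc = B^2-4AC = 8304.5347 - 6085.1253 = 2219.4094
disc > 0

2 intersection points


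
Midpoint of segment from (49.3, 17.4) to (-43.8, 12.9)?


Mx = (49.3 - 43.8)/2 = 5.5/2 = 2.7500
My = (17.4 + 12.9)/2 = 30.3/2 = 15.1500

(2.7500, 15.1500)


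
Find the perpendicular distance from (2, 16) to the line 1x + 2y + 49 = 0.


|1*2 + 2*16 + 49| = |83| = 83
sqrt(1 + 4) = sqrt(5) = 2.2361
d = 83/sqrt(5) = 37.1187

37.1187


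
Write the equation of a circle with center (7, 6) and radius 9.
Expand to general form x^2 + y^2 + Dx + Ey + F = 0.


(x-7)^2 + (y-6)^2 = 9^2
D = -2h = -14, E = -2k = -12
F = h^2+k^2-r^2 = 49+36-81 = 4

x^2 + y^2 - 14x - 12y + 4 = 0


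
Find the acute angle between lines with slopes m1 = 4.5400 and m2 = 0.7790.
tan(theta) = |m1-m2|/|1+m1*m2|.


m1-m2 = 3.761
1+m1*m2 = 4.53666
tan(theta) = |3.761/4.53666| = 0.829024
theta = arctan(|3.761/4.53666|) = 39.6595 degrees (acute angle)

39.6595 degrees


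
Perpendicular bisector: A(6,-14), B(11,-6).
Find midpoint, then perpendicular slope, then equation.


Midpoint = (8.5, -10)
Slope of AB = dy/dx = 8/5 = 1.6000
Perp slope = -dx/dy = -5/8 = -0.6250
b = My - (perp slope)*Mx = -10 + (5*8.5)/8 = -10 + 5.3125 = -4.6875

y = -0.6250x - 4.6875


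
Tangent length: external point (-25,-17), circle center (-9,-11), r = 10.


d = sqrt((-25+ 9)^2 + (-17+ 11)^2) = sqrt(256+36) = 17.0880
L = sqrt(292.0000 - 100) = sqrt(192.0000) = 13.8564

13.8564


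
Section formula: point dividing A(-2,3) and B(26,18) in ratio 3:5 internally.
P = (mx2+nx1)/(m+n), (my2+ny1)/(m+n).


Px = (3*26 + 5*(-2))/8 = 68/8 = 8.5000
Py = (3*18 + 5*3)/8 = 69/8 = 8.6250

P = (8.5000, 8.6250)


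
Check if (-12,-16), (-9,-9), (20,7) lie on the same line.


-12*(-9-7) - 9*(7+ 16) + 20*(-16+ 9)
= 192 - 207 - 140 = -155

No, not collinear (determinant = -155)


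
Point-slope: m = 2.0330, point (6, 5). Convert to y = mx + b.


y - 5 = 2.0330(x - 6)
y = 2.0330x + 5 - 2.0330*6
y = 2.0330x - 7.1980

y = 2.0330x - 7.1980


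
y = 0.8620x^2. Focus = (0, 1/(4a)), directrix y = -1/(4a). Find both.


a = 0.8620
1/(4a) = 0.2900
Focus = (0, 0.2900)
Directrix: y = -0.2900

Focus = (0, 0.2900), Directrix: y = -0.2900


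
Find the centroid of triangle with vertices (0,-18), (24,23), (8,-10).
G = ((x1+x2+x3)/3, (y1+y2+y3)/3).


Gx = (0+24+8)/3 = 32/3 = 10.6667
Gy = (-18+23- 10)/3 = -5/3 = -1.6667

G = (10.6667, -1.6667)


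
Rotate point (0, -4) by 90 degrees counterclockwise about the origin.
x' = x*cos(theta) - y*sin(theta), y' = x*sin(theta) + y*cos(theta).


cos(90) = 0, sin(90) = 1
x' = 0*0 + 4*1 = 4
y' = 0*1 - 4*0 = 0

(4, 0)


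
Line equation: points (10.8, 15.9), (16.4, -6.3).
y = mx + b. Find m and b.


m = (-22.2)/(5.6) = -3.9643
b = y1 - m*x1 = 15.9 - (-22.2*10.8)/(5.6) = 15.9 + 42.8143 = 58.7143

y = -3.9643x + 58.7143


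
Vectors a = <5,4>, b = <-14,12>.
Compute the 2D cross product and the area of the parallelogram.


cross = 5*12 - 4*(-14) = 60 + 56 = 116
Parallelogram area = |116| = 116

cross = 116, parallelogram area = 116


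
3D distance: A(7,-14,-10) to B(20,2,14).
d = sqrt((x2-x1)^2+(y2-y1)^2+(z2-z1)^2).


dx=13, dy=16, dz=24
d = sqrt(169+256+576) = sqrt(1001) = 31.6386

31.6386


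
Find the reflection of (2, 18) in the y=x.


Reflection rule for y=x: (y, x)
(2, 18) -> (18, 2)

(18, 2)


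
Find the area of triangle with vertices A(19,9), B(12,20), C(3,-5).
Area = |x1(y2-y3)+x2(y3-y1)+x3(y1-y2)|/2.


19*(20+ 5) = 475
12*(-5-9) = -168
3*(9-20) = -33
sum = 274
Area = |274|/2 = 137.0000

137.0000 sq units


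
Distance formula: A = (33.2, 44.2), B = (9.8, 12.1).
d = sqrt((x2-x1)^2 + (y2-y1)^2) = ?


dx = 9.8 - 33.2 = -23.4
dy = 12.1 - 44.2 = -32.1
d = sqrt(547.56 + 1030.41) = sqrt(1577.97) = 39.7237

39.7237


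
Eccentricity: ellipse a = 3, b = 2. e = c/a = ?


c = sqrt(9-4) = sqrt(5) = 2.2361
e = c/a = sqrt(5)/3 = 0.7454

e = 0.7454


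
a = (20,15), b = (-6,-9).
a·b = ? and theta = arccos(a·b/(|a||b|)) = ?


a·b = 20*(-6) + 15*(-9) = -120 - 135 = -255
|a| = sqrt(400+225) = 25.0000
|b| = sqrt(36+81) = 10.8167
cos(theta) = -255/(sqrt(625)*sqrt(117)) = -255/sqrt(73125) = -0.942990
theta = arccos(-255/sqrt(73125)) = 160.5600 degrees

a·b = -255, theta = 160.5600 deg


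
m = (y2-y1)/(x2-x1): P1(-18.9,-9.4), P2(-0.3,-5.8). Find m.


dy = -5.8 + 9.4 = 3.6
dx = -0.3 + 18.9 = 18.6
m = 3.6/18.6 = 0.1935

m = 0.1935


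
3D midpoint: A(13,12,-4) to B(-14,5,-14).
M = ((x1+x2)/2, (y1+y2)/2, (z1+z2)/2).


Mx = (13- 14)/2 = -0.5000
My = (12+5)/2 = 8.5000
Mz = (-4- 14)/2 = -9.0000

M = (-0.5000, 8.5000, -9.0000)


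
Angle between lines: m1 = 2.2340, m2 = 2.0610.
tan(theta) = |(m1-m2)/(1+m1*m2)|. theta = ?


m1-m2 = 0.173
1+m1*m2 = 5.604274
tan(theta) = |0.173/5.604274| = 0.030869
theta = arctan(|0.173/5.604274|) = 1.7681 degrees (acute angle)

1.7681 degrees


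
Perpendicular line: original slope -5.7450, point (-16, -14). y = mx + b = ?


Perpendicular slope = -1/m1 = -1/(-5.7450) = 0.1741
b2 = y0 - m2*x0 = -14 - 16/(-5.7450) = -14 + 2.7850 = -11.2150

y = 0.1741x - 11.2150


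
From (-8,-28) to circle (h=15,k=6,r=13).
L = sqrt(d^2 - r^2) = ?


d = sqrt((-8-15)^2 + (-28-6)^2) = sqrt(529+1156) = 41.0488
L = sqrt(1685.0000 - 169) = sqrt(1516.0000) = 38.9358

38.9358


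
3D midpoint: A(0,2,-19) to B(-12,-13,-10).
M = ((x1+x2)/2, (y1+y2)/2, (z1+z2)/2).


Mx = (0- 12)/2 = -6.0000
My = (2- 13)/2 = -5.5000
Mz = (-19- 10)/2 = -14.5000

M = (-6.0000, -5.5000, -14.5000)


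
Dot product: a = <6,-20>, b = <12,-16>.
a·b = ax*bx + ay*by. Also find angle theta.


a·b = 6*12 - 20*(-16) = 72 + 320 = 392
|a| = sqrt(36+400) = 20.8806
|b| = sqrt(144+256) = 20.0000
cos(theta) = 392/(sqrt(436)*sqrt(400)) = 392/sqrt(174400) = 0.938670
theta = arccos(392/sqrt(174400)) = 20.1707 degrees

a·b = 392, theta = 20.1707 deg


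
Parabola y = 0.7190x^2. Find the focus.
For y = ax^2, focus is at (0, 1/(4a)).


a = 0.7190
4a = 2.8760
focus = (0, 1/2.8760) = (0, 0.3477)

Focus = (0, 0.3477)


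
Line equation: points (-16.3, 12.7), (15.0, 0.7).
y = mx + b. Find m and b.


m = (-12.0)/(31.3) = -0.3834
b = y1 - m*x1 = 12.7 - (-12.0*(-16.3))/(31.3) = 12.7 - 6.2492 = 6.4508

y = -0.3834x + 6.4508


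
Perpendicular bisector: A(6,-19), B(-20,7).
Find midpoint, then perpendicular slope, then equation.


Midpoint = (-7, -6)
Slope of AB = dy/dx = 26/(-26) = -1.0000
Perp slope = -dx/dy = 26/26 = 1.0000
b = My - (perp slope)*Mx = -6 + (-26*(-7))/26 = -6 + 7.0000 = 1.0000

y = 1.0000x + 1.0000


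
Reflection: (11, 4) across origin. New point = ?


Reflection rule for origin: (-x, -y)
(11, 4) -> (-11, -4)

(-11, -4)


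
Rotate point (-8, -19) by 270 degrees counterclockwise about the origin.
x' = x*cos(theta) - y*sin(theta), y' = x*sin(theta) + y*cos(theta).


cos(270) = 0, sin(270) = -1
x' = -8*0 + 19*(-1) = -19
y' = -8*(-1) - 19*0 = 8

(-19, 8)


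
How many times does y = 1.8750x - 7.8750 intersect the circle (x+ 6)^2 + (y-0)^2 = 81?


Substitute y = 1.8750x - 7.8750: (x+ 6)^2 + (1.8750x- 7.8750-0)^2 = 81
Expand to Ax^2 + Bx + C = 0, where b-k = -7.875
A = 1+m^2 = 4.515625
B = 2(m(b-k) - h) = 2(1.8750*(-7.875) + 6) = -17.53125
C = h^2 + (b-k)^2 - r^2 = 36 + 62.015625 - 81 = 17.015625
disc = B^2-4AC = 307.3447 - 307.3447 = 0
disc = 0

1 intersection point (tangent)


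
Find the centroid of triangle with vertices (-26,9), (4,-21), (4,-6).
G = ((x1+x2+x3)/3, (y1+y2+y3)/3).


Gx = (-26+4+4)/3 = -18/3 = -6.0000
Gy = (9- 21- 6)/3 = -18/3 = -6.0000

G = (-6.0000, -6.0000)


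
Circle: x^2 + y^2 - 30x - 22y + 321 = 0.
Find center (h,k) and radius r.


h = -D/2 = 30/2 = 15
k = -E/2 = 22/2 = 11
r^2 = h^2 + k^2 - F = 225 + 121 - 321 = 25
r = 5

Center (15, 11), radius = 5


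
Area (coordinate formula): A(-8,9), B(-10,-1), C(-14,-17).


-8*(-1+ 17) = -128
-10*(-17-9) = 260
-14*(9+ 1) = -140
sum = -8
Area = |-8|/2 = 4.0000

4.0000 sq units


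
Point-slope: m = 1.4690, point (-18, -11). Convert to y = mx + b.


y + 11 = 1.4690(x + 18)
y = 1.4690x - 11 - 1.4690*(-18)
y = 1.4690x + 15.4420

y = 1.4690x + 15.4420


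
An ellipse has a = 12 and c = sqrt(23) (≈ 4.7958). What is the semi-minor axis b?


b^2 = 12^2 - (sqrt(23))^2 = 144 - 23 = 121
b = sqrt(121) = 11

b = 11


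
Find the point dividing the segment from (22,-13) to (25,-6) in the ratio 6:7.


Px = (6*25 + 7*22)/13 = 304/13 = 23.3846
Py = (6*(-6) + 7*(-13))/13 = -127/13 = -9.7692

P = (23.3846, -9.7692)


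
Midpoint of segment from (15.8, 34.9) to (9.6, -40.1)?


Mx = (15.8 + 9.6)/2 = 25.4/2 = 12.7000
My = (34.9 - 40.1)/2 = -5.2/2 = -2.6000

(12.7000, -2.6000)


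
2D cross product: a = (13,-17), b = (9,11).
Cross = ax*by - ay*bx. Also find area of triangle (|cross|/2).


cross = 13*11 + 17*9 = 143 + 153 = 296
Triangle area = |296|/2 = 296/2 = 148.0000

cross = 296, triangle area = 148.0000


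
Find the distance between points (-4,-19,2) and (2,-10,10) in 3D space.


dx=6, dy=9, dz=8
d = sqrt(36+81+64) = sqrt(181) = 13.4536

13.4536


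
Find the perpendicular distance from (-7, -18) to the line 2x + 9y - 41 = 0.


|2*(-7) + 9*(-18) - 41| = |-217| = 217
sqrt(4 + 81) = sqrt(85) = 9.2195
d = 217/sqrt(85) = 23.5370

23.5370


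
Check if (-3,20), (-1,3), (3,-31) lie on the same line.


-3*(3+ 31) - 1*(-31-20) + 3*(20-3)
= -102 + 51 + 51 = 0

Yes, collinear (determinant = 0)


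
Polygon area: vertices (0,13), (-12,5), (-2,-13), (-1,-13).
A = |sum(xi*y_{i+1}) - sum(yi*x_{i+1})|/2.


sum(xi*y_{i+1}) = 0*5 - 12*(-13) - 2*(-13) - 1*13 = 169
sum(yi*x_{i+1}) = 13*(-12) + 5*(-2) - 13*(-1) - 13*0 = -153
Area = |169 + 153|/2 = 322/2 = 161.0000

161.0000 sq units


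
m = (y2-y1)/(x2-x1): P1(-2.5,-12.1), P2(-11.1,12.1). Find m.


dy = 12.1 + 12.1 = 24.2
dx = -11.1 + 2.5 = -8.6
m = 24.2/(-8.6) = -2.8140

m = -2.8140


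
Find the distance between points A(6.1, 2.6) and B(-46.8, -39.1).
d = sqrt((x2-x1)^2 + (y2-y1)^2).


dx = -46.8 - 6.1 = -52.9
dy = -39.1 - 2.6 = -41.7
d = sqrt(2798.41 + 1738.89) = sqrt(4537.3) = 67.3595

67.3595


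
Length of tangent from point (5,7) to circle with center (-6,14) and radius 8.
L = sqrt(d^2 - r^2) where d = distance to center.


d = sqrt((5+ 6)^2 + (7-14)^2) = sqrt(121+49) = 13.0384
L = sqrt(170.0000 - 64) = sqrt(106.0000) = 10.2956

10.2956


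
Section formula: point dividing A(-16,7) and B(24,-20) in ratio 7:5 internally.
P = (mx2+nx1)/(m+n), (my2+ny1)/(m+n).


Px = (7*24 + 5*(-16))/12 = 88/12 = 7.3333
Py = (7*(-20) + 5*7)/12 = -105/12 = -8.7500

P = (7.3333, -8.7500)


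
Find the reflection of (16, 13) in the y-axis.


Reflection rule for y-axis: (-x, y)
(16, 13) -> (-16, 13)

(-16, 13)


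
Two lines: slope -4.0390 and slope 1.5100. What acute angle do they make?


m1-m2 = -5.549
1+m1*m2 = -5.09889
tan(theta) = |-5.549/(-5.09889)| = 1.088276
theta = arctan(|-5.549/(-5.09889)|) = 47.4206 degrees (acute angle)

47.4206 degrees


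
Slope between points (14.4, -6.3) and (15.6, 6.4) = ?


dy = 6.4 + 6.3 = 12.7
dx = 15.6 - 14.4 = 1.2
m = 12.7/1.2 = 10.5833

m = 10.5833


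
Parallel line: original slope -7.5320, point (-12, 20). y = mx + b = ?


Parallel lines have equal slopes.
m2 = -7.5320
b2 = 20 + 7.5320*(-12) = -70.3840

y = -7.5320x - 70.3840


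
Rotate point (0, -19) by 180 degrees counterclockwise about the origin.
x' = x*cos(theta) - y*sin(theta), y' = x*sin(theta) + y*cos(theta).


cos(180) = -1, sin(180) = 0
x' = 0*(-1) + 19*0 = 0
y' = 0*0 - 19*(-1) = 19

(0, 19)


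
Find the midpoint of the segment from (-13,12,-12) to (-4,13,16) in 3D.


Mx = (-13- 4)/2 = -8.5000
My = (12+13)/2 = 12.5000
Mz = (-12+16)/2 = 2.0000

M = (-8.5000, 12.5000, 2.0000)


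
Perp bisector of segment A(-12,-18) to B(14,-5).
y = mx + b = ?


Midpoint = (1, -11.5)
Slope of AB = dy/dx = 13/26 = 0.5000
Perp slope = -dx/dy = -26/13 = -2.0000
b = My - (perp slope)*Mx = -11.5 + (26*1)/13 = -11.5 + 2.0000 = -9.5000

y = -2.0000x - 9.5000


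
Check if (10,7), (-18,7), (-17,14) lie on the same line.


10*(7-14) - 18*(14-7) - 17*(7-7)
= -70 - 126 + 0 = -196

No, not collinear (determinant = -196)


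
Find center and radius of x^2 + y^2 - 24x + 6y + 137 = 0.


h = -D/2 = 24/2 = 12
k = -E/2 = -6/2 = -3
r^2 = h^2 + k^2 - F = 144 + 9 - 137 = 16
r = 4

Center (12, -3), radius = 4


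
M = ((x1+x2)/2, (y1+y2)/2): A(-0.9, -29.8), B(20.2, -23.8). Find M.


Mx = (-0.9 + 20.2)/2 = 19.3/2 = 9.6500
My = (-29.8 - 23.8)/2 = -53.6/2 = -26.8000

(9.6500, -26.8000)


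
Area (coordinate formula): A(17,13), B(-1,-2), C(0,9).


17*(-2-9) = -187
-1*(9-13) = 4
0*(13+ 2) = 0
sum = -183
Area = |-183|/2 = 91.5000

91.5000 sq units


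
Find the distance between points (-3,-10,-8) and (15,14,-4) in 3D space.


dx=18, dy=24, dz=4
d = sqrt(324+576+16) = sqrt(916) = 30.2655

30.2655


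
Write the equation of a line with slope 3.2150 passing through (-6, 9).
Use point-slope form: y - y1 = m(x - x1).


y - 9 = 3.2150(x + 6)
y = 3.2150x + 9 - 3.2150*(-6)
y = 3.2150x + 28.2900

y = 3.2150x + 28.2900


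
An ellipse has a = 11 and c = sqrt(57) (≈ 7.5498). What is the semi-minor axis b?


b^2 = 11^2 - (sqrt(57))^2 = 121 - 57 = 64
b = sqrt(64) = 8

b = 8


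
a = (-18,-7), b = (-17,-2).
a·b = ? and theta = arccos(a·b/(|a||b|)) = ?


a·b = -18*(-17) - 7*(-2) = 306 + 14 = 320
|a| = sqrt(324+49) = 19.3132
|b| = sqrt(289+4) = 17.1172
cos(theta) = 320/(sqrt(373)*sqrt(293)) = 320/sqrt(109289) = 0.967970
theta = arccos(320/sqrt(109289)) = 14.5407 degrees

a·b = 320, theta = 14.5407 deg


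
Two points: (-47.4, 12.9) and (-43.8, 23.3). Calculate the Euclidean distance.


dx = -43.8 + 47.4 = 3.6
dy = 23.3 - 12.9 = 10.4
d = sqrt(12.96 + 108.16) = sqrt(121.12) = 11.0055

11.0055


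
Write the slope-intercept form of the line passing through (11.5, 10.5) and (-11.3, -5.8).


m = (-16.3)/(-22.8) = 0.7149
b = y1 - m*x1 = 10.5 - (-16.3*11.5)/(-22.8) = 10.5 - 8.2215 = 2.2785

y = 0.7149x + 2.2785


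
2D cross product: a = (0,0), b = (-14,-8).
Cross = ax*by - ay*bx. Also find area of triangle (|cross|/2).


cross = 0*(-8) - 0*(-14) = 0 - 0 = 0
Triangle area = |0|/2 = 0/2 = 0

cross = 0, triangle area = 0


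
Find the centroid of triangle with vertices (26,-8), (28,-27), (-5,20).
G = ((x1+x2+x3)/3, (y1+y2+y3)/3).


Gx = (26+28- 5)/3 = 49/3 = 16.3333
Gy = (-8- 27+20)/3 = -15/3 = -5.0000

G = (16.3333, -5.0000)


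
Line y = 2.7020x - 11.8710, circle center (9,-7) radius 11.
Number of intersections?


Substitute y = 2.7020x - 11.8710: (x-9)^2 + (2.7020x- 11.8710+ 7)^2 = 121
Expand to Ax^2 + Bx + C = 0, where b-k = -4.871
A = 1+m^2 = 8.300804
B = 2(m(b-k) - h) = 2(2.7020*(-4.871) - 9) = -44.322884
C = h^2 + (b-k)^2 - r^2 = 81 + 23.726641 - 121 = -16.273359
disc = B^2-4AC = 1964.5180 + 540.3279 = 2504.8459
disc > 0

2 intersection points


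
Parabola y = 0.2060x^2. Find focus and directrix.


a = 0.2060
1/(4a) = 1.2136
Focus = (0, 1.2136)
Directrix: y = -1.2136

Focus = (0, 1.2136), Directrix: y = -1.2136


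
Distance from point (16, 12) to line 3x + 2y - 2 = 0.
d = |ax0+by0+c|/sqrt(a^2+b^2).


|3*16 + 2*12 - 2| = |70| = 70
sqrt(9 + 4) = sqrt(13) = 3.6056
d = 70/sqrt(13) = 19.4145

19.4145


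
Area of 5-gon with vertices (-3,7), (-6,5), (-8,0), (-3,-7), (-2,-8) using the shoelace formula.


sum(xi*y_{i+1}) = -3*5 - 6*0 - 8*(-7) - 3*(-8) - 2*7 = 51
sum(yi*x_{i+1}) = 7*(-6) + 5*(-8) + 0*(-3) - 7*(-2) - 8*(-3) = -44
Area = |51 + 44|/2 = 95/2 = 47.5000

47.5000 sq units


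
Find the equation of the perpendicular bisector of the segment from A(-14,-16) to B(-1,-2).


Midpoint = (-7.5, -9)
Slope of AB = dy/dx = 14/13 = 1.0769
Perp slope = -dx/dy = -13/14 = -0.9286
b = My - (perp slope)*Mx = -9 + (13*(-7.5))/14 = -9 - 6.9643 = -15.9643

y = -0.9286x - 15.9643


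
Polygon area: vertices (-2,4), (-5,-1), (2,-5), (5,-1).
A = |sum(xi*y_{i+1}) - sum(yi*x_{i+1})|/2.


sum(xi*y_{i+1}) = -2*(-1) - 5*(-5) + 2*(-1) + 5*4 = 45
sum(yi*x_{i+1}) = 4*(-5) - 1*2 - 5*5 - 1*(-2) = -45
Area = |45 + 45|/2 = 90/2 = 45.0000

45.0000 sq units


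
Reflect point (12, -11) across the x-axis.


Reflection rule for x-axis: (x, -y)
(12, -11) -> (12, 11)

(12, 11)


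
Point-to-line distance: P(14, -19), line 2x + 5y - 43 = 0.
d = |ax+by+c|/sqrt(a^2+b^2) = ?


|2*14 + 5*(-19) - 43| = |-110| = 110
sqrt(4 + 25) = sqrt(29) = 5.3852
d = 110/sqrt(29) = 20.4265

20.4265


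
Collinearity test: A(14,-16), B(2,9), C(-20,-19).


14*(9+ 19) + 2*(-19+ 16) - 20*(-16-9)
= 392 - 6 + 500 = 886

No, not collinear (determinant = 886)


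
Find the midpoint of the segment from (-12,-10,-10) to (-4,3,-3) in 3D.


Mx = (-12- 4)/2 = -8.0000
My = (-10+3)/2 = -3.5000
Mz = (-10- 3)/2 = -6.5000

M = (-8.0000, -3.5000, -6.5000)


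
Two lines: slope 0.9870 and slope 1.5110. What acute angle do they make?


m1-m2 = -0.524
1+m1*m2 = 2.491357
tan(theta) = |-0.524/2.491357| = 0.210327
theta = arctan(|-0.524/2.491357|) = 11.8777 degrees (acute angle)

11.8777 degrees


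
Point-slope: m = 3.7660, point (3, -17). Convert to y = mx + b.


y + 17 = 3.7660(x - 3)
y = 3.7660x - 17 - 3.7660*3
y = 3.7660x - 28.2980

y = 3.7660x - 28.2980


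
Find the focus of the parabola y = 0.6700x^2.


a = 0.6700
4a = 2.6800
focus = (0, 1/2.6800) = (0, 0.3731)

Focus = (0, 0.3731)


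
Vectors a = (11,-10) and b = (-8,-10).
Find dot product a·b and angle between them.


a·b = 11*(-8) - 10*(-10) = -88 + 100 = 12
|a| = sqrt(121+100) = 14.8661
|b| = sqrt(64+100) = 12.8062
cos(theta) = 12/(sqrt(221)*sqrt(164)) = 12/sqrt(36244) = 0.063032
theta = arccos(12/sqrt(36244)) = 86.3861 degrees

a·b = 12, theta = 86.3861 deg


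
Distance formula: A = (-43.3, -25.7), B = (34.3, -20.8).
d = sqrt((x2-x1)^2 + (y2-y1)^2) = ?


dx = 34.3 + 43.3 = 77.6
dy = -20.8 + 25.7 = 4.9
d = sqrt(6021.76 + 24.01) = sqrt(6045.77) = 77.7545

77.7545


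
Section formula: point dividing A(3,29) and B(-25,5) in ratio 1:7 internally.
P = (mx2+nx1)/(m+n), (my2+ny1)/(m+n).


Px = (1*(-25) + 7*3)/8 = -4/8 = -0.5000
Py = (1*5 + 7*29)/8 = 208/8 = 26.0000

P = (-0.5000, 26.0000)


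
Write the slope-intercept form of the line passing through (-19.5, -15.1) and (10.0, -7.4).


m = (7.7)/(29.5) = 0.2610
b = y1 - m*x1 = -15.1 - (7.7*(-19.5))/(29.5) = -15.1 + 5.0898 = -10.0102

y = 0.2610x - 10.0102


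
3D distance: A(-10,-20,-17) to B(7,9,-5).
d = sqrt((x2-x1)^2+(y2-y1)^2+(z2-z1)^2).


dx=17, dy=29, dz=12
d = sqrt(289+841+144) = sqrt(1274) = 35.6931

35.6931
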